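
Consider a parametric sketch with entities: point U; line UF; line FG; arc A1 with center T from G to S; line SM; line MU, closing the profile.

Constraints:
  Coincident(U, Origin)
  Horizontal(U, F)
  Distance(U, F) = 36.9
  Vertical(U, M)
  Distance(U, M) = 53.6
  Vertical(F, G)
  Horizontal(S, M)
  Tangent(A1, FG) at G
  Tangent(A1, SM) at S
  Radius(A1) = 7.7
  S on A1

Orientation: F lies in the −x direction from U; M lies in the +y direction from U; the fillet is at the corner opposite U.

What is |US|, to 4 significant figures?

61.04

U is at the origin; UF is horizontal with |UF| = 36.9 and F on the −x side, so F = (-36.90, 0.000). U and M share the same x with |UM| = 53.6 and M on the +y side, so M = (0.000, 53.60). The virtual corner opposite U is at (-36.90, 53.60). Since A1 is tangent to FG there, TG ⟂ FG and the tangent condition forces TS to be normal to SM, with radius 7.7, so the center T sits 7.7 in from both sides at T = (-29.20, 45.90). That places the tangent points at G = (-36.90, 45.90) on FG and S = (-29.20, 53.60) on SM. Then |US| = |S − U| = 61.04.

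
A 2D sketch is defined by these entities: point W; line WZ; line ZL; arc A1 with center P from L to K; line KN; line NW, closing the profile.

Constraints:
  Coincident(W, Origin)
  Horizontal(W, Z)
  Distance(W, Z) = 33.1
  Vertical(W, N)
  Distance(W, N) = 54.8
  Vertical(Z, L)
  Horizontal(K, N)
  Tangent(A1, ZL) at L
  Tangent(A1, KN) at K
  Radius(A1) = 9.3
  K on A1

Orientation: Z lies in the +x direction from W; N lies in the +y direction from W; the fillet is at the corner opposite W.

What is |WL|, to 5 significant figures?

56.266

The virtual corner opposite W is at (33.100, 54.800). Tangency of A1 to ZL means the radius PL is perpendicular to ZL and tangency of A1 to KN means the radius PK is perpendicular to KN, with radius 9.3, so the center P sits 9.3 in from both sides at P = (23.800, 45.500). That places the tangent points at L = (33.100, 45.500) on ZL and K = (23.800, 54.800) on KN. Then |WL| = |L − W| = 56.266.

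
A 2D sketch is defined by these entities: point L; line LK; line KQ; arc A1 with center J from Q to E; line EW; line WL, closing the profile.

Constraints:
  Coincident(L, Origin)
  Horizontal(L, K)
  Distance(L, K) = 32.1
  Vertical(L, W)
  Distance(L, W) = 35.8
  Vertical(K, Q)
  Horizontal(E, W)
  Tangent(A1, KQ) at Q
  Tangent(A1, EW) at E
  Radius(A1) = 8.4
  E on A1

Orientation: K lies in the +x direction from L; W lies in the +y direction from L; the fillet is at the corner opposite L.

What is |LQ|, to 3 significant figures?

42.2

The virtual corner opposite L is at (32.1, 35.8). A1 meets KQ tangentially, so JQ is at right angles to KQ and the tangent condition forces JE to be normal to EW, with radius 8.4, so the center J sits 8.4 in from both sides at J = (23.7, 27.4). That places the tangent points at Q = (32.1, 27.4) on KQ and E = (23.7, 35.8) on EW. Then |LQ| = |Q − L| = 42.2.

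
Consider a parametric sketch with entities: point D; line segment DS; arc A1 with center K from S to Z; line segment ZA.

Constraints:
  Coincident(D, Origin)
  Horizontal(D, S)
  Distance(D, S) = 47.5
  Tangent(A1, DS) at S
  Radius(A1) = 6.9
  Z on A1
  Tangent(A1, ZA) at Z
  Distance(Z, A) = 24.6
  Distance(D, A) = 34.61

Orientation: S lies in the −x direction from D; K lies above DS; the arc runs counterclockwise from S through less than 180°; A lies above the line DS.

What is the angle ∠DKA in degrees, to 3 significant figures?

44.2°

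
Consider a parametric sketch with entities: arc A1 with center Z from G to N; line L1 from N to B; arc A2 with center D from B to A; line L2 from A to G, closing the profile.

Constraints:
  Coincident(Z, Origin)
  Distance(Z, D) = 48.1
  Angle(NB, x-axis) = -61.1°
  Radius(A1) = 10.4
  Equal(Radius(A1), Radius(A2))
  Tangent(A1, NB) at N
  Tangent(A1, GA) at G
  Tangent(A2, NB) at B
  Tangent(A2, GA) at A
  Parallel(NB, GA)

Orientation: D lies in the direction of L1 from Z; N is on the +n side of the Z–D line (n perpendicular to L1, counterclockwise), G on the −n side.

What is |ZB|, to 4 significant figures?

49.21

Tangency of A1 to both parallel lines with radius 10.4 puts N and G at Z ± 10.4·n: N = (9.105, 5.026), G = (-9.105, -5.026). Equal radii place B and A the same way about D: B = D + 10.4·n = (32.35, -37.08), A = D − 10.4·n = (14.14, -47.14). Then |ZB| = |B − Z| = 49.21.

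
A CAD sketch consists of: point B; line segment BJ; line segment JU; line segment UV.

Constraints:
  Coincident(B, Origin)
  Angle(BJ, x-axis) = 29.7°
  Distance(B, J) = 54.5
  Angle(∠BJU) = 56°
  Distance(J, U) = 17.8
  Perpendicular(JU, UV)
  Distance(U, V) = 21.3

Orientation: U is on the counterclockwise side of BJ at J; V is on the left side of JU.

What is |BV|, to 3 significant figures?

27.0

B is at the origin; BJ runs at 29.7° with length 54.5, so J = 54.5·(cos 29.7°, sin 29.7°) = (47.3, 27.0). ∠BJU = 56.0°, so JU runs at 29.7° + (180° − 56.0°) = 154° from the x-axis; with |JU| = 17.8, U = J + 17.8·(cos 154°, sin 154°) = (31.4, 34.9). JU ⟂ UV; with |UV| = 21.3 on the left of JU, V = U + 21.3·(-0.443, -0.896) = (21.9, 15.8). Then |BV| = |V − B| = 27.0.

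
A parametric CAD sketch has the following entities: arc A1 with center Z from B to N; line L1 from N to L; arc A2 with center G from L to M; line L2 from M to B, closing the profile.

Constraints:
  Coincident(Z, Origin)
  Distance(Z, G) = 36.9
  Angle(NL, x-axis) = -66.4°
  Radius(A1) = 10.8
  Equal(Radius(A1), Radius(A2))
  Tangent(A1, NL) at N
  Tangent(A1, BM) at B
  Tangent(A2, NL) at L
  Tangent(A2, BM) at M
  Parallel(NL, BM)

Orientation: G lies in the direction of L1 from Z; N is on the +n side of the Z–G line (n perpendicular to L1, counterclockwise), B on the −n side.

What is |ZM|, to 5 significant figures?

38.448

Tangency of A1 to both parallel lines with radius 10.8 puts N and B at Z ± 10.8·n: N = (9.8967, 4.3238), B = (-9.8967, -4.3238). Equal radii place L and M the same way about G: L = G + 10.8·n = (24.670, -29.490), M = G − 10.8·n = (4.8762, -38.138). Then |ZM| = |M − Z| = 38.448.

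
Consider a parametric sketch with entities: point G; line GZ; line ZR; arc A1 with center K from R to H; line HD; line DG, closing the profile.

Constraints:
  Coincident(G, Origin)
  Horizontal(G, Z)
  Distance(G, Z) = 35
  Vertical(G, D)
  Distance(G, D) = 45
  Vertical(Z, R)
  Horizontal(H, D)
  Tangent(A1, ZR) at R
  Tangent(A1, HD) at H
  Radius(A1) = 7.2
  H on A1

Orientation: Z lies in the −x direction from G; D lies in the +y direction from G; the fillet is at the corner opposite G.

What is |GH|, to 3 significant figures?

52.9

G is at the origin; G and Z share the same y with |GZ| = 35.0 and Z on the −x side, so Z = (-35.0, 0.00). G and D share the same x with |GD| = 45.0 and D on the +y side, so D = (0.00, 45.0). The virtual corner opposite G is at (-35.0, 45.0). The tangent condition forces KR to be normal to ZR and A1 meets HD tangentially, so KH is at right angles to HD, with radius 7.2, so the center K sits 7.2 in from both sides at K = (-27.8, 37.8). That places the tangent points at R = (-35.0, 37.8) on ZR and H = (-27.8, 45.0) on HD. Then |GH| = |H − G| = 52.9.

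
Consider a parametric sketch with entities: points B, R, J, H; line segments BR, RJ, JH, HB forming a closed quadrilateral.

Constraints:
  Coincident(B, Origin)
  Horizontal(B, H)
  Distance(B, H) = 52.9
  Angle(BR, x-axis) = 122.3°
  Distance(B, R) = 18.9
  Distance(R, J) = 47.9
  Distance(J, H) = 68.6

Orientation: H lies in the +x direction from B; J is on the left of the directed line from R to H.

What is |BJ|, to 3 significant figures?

58.8

B is at the origin; B and H share the same y with |BH| = 52.9 and H in +x, so H = (52.9, 0). BR runs at 122.3° with |BR| = 18.9, so R = (-10.1, 16.0). J is determined by |RJ| = 47.9 and |JH| = 68.6 together: it lies at the intersection of circle(R, 47.9) and circle(H, 68.6). With |RH| = 65.0, the foot of the radical line on RH is 13.9 from R and the perpendicular offset is √(47.9² − 13.9²) = 45.8. Taking the left-of-RH solution: J = (14.7, 57.0).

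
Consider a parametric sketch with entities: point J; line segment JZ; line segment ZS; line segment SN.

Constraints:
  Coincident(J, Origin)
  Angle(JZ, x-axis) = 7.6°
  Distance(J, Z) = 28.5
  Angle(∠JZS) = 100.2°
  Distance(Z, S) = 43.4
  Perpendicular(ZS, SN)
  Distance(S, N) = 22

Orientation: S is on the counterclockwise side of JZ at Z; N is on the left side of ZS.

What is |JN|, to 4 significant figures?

48.82

∠JZS = 100.2°, so ZS runs at 7.6° + (180° − 100.2°) = 87.40° from the x-axis; with |ZS| = 43.4, S = Z + 43.4·(cos 87.40°, sin 87.40°) = (30.22, 47.12). The perpendicularity gives SN at right angles to ZS; with |SN| = 22.0 on the left of ZS, N = S + 22.0·(-0.9990, 0.04536) = (8.241, 48.12). Then |JN| = |N − J| = 48.82.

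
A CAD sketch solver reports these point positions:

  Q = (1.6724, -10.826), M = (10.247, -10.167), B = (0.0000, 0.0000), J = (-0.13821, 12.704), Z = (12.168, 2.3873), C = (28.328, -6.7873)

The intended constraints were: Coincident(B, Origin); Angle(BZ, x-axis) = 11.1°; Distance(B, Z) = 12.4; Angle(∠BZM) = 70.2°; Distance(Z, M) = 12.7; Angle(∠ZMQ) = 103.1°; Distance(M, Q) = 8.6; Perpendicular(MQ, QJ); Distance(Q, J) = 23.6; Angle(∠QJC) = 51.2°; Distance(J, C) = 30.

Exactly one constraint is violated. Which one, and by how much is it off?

Distance(J, C) = 30 — off by 4.50.

B = (0.00, 0.00) ✓; BZ at 11.10° ✓; |BZ| = 12.40 ✓; ∠BZM = 70.20° ✓; |ZM| = 12.70 ✓; ∠ZMQ = 103.1° ✓; |MQ| = 8.600 ✓; ∠(MQ, QJ) = 89.99° ✓; |QJ| = 23.60 ✓; ∠QJC = 51.20° ✓; |JC| = 34.50 ✗.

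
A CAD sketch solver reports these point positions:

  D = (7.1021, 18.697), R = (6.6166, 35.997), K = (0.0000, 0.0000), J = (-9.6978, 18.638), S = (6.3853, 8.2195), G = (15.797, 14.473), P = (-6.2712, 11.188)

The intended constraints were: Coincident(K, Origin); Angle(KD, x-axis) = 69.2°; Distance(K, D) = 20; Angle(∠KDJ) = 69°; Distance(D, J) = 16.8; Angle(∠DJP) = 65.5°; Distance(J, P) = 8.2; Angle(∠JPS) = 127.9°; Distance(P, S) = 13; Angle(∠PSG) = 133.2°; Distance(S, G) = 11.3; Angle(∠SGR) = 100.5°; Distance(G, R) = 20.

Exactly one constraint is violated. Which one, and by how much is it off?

Distance(G, R) = 20 — off by 3.40.

K = (0.00, 0.00) ✓; KD at 69.20° ✓; |KD| = 20.00 ✓; ∠KDJ = 69.00° ✓; |DJ| = 16.80 ✓; ∠DJP = 65.50° ✓; |JP| = 8.200 ✓; ∠JPS = 127.9° ✓; |PS| = 13.00 ✓; ∠PSG = 133.2° ✓; |SG| = 11.30 ✓; ∠SGR = 100.5° ✓; |GR| = 23.40 ✗.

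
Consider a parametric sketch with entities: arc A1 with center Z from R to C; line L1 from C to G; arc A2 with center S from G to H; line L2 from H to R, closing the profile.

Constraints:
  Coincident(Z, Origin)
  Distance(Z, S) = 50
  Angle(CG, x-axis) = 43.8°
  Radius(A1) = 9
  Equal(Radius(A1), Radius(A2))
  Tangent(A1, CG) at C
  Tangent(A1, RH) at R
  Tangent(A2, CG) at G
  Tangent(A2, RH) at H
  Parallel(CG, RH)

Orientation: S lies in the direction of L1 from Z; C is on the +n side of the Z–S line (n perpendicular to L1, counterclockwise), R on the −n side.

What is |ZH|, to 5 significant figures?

50.804

The slot axis is L1's direction at 43.8°, so u = (cos 43.8°, sin 43.8°) = (0.72176, 0.69214) and n = (−sin 43.8°, cos 43.8°) = (-0.69214, 0.72176). Z is at the origin and S lies 50.0 along u from Z, so S = 50.0·u = (36.088, 34.607). Tangency of A1 to both parallel lines with radius 9.0 puts C and R at Z ± 9.0·n: C = (-6.2293, 6.4958), R = (6.2293, -6.4958). Equal radii place G and H the same way about S: G = S + 9.0·n = (29.859, 41.103), H = S − 9.0·n = (42.317, 28.111). Then |ZH| = |H − Z| = 50.804.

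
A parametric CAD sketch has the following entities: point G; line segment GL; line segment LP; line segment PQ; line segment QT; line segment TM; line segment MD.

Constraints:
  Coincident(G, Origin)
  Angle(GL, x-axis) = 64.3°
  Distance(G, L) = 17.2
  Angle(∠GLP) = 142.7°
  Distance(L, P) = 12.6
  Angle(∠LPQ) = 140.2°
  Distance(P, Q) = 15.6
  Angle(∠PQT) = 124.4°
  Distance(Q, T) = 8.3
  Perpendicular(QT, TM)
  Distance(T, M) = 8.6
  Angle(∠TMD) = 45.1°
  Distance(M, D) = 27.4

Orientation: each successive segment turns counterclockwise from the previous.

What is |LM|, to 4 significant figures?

23.16

G is at the origin; GL runs at 64.3° with length 17.2, so L = (7.459, 15.50). ∠GLP = 142.7° gives LP at 101.6° from the x-axis; with |LP| = 12.6, P = (4.925, 27.84). ∠LPQ = 140.2° gives PQ at 141.4° from the x-axis; with |PQ| = 15.6, Q = (-7.266, 37.57). ∠PQT = 124.4° gives QT at -163.0° from the x-axis; with |QT| = 8.3, T = (-15.20, 35.15). The perpendicularity gives TM at right angles to QT, so TM runs at -73.00°; with |TM| = 8.6, M = (-12.69, 26.92). Then |LM| = |M − L| = 23.16.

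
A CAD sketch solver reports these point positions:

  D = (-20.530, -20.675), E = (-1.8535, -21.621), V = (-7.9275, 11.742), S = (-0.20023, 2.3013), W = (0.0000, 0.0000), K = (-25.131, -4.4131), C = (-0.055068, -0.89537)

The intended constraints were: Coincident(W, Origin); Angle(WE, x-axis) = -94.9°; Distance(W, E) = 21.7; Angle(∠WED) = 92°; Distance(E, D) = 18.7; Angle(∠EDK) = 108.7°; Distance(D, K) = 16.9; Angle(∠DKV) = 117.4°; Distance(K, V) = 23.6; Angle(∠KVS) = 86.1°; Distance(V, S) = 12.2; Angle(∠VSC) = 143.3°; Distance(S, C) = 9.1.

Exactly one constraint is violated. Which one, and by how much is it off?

Distance(S, C) = 9.1 — off by 5.90.

W = (0.00, 0.00) ✓; WE at -94.90° ✓; |WE| = 21.70 ✓; ∠WED = 92.00° ✓; |ED| = 18.70 ✓; ∠EDK = 108.7° ✓; |DK| = 16.90 ✓; ∠DKV = 117.4° ✓; |KV| = 23.60 ✓; ∠KVS = 86.10° ✓; |VS| = 12.20 ✓; ∠VSC = 143.3° ✓; |SC| = 3.200 ✗.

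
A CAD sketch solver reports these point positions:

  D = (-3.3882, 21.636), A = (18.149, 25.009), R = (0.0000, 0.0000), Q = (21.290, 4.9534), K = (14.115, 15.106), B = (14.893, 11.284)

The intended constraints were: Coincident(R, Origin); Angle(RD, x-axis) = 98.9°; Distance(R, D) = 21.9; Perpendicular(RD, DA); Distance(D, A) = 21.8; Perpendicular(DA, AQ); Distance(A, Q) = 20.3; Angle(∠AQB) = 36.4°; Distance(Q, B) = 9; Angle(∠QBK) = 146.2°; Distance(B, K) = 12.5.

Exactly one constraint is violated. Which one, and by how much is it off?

Distance(B, K) = 12.5 — off by 8.60.

R = (0.00, 0.00) ✓; RD at 98.90° ✓; |RD| = 21.90 ✓; ∠(RD, DA) = 90.00° ✓; |DA| = 21.80 ✓; ∠(DA, AQ) = 90.00° ✓; |AQ| = 20.30 ✓; ∠AQB = 36.40° ✓; |QB| = 9.000 ✓; ∠QBK = 146.2° ✓; |BK| = 3.900 ✗.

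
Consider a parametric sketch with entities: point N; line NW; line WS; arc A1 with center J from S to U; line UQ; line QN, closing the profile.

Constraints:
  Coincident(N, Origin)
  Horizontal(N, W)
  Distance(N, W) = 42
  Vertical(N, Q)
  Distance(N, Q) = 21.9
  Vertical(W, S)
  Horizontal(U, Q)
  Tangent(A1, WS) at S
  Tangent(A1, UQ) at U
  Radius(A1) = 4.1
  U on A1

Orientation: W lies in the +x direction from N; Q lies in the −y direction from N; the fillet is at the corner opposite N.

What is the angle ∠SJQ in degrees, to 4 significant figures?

173.8°

N is at the origin; N and W share the same y with |NW| = 42.0 and W on the +x side, so W = (42.00, 0.000). N and Q share the same x with |NQ| = 21.9 and Q on the −y side, so Q = (0.000, -21.90). The virtual corner opposite N is at (42.00, -21.90). The tangent condition forces JS to be normal to WS and the tangent condition forces JU to be normal to UQ, with radius 4.1, so the center J sits 4.1 in from both sides at J = (37.90, -17.80). That places the tangent points at S = (42.00, -17.80) on WS and U = (37.90, -21.90) on UQ. Then cos ∠SJQ = JS·JQ / (|JS||JQ|), giving 173.8°.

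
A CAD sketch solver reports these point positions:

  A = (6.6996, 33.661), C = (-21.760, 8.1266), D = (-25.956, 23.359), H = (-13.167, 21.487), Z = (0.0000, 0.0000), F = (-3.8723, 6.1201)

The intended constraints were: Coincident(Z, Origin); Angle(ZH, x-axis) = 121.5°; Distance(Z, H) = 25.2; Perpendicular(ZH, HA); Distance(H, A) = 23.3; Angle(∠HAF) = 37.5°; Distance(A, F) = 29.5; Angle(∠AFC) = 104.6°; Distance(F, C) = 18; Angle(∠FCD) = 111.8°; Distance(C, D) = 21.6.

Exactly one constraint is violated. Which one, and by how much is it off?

Distance(C, D) = 21.6 — off by 5.80.

Z = (0.00, 0.00) ✓; ZH at 121.5° ✓; |ZH| = 25.20 ✓; ∠(ZH, HA) = 90.00° ✓; |HA| = 23.30 ✓; ∠HAF = 37.50° ✓; |AF| = 29.50 ✓; ∠AFC = 104.6° ✓; |FC| = 18.00 ✓; ∠FCD = 111.8° ✓; |CD| = 15.80 ✗.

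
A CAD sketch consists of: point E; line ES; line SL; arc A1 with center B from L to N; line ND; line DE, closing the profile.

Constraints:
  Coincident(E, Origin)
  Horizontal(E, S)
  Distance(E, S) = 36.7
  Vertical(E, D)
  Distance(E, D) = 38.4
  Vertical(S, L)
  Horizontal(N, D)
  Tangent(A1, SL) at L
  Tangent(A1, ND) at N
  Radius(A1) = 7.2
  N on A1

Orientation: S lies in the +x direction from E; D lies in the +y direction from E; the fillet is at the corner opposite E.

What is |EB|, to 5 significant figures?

42.938

ED is vertical with |ED| = 38.4 and D on the +y side, so D = (0.0000, 38.400). The virtual corner opposite E is at (36.700, 38.400). Since A1 is tangent to SL there, BL ⟂ SL and tangency of A1 to ND means the radius BN is perpendicular to ND, with radius 7.2, so the center B sits 7.2 in from both sides at B = (29.500, 31.200). Then |EB| = |B − E| = 42.938.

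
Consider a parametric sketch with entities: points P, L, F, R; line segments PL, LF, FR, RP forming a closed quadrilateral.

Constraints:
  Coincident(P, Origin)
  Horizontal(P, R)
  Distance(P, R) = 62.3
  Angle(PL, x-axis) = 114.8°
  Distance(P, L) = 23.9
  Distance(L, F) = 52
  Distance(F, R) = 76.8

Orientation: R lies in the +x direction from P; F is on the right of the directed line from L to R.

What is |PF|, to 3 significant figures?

31.4

Checks: |LF| = 52.00 ✓; |FR| = 76.80 ✓.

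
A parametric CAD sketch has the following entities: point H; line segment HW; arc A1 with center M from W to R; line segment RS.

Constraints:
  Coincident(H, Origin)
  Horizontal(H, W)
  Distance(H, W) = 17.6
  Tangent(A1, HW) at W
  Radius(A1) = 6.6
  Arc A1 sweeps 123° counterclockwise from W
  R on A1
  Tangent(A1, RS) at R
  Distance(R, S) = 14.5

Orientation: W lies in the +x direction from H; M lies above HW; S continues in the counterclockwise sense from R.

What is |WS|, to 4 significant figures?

22.48

H is at the origin; HW is horizontal with |HW| = 17.6 and W on the +x side, so W = (17.60, 0.000). A1 meets HW tangentially, so MW is at right angles to HW, so M = W + (0, 6.6) = (17.60, 6.600). On A1, W sits at bearing -90° from M; a 123° counterclockwise sweep puts R at bearing 33°, so R = M + 6.6·(cos 33°, sin 33°) = (23.14, 10.19). Tangency of A1 to RS means the radius MR is perpendicular to RS, so RS runs along (−sin 33°, cos 33°); with |RS| = 14.5, S = (15.24, 22.36). Then |WS| = |S − W| = 22.48.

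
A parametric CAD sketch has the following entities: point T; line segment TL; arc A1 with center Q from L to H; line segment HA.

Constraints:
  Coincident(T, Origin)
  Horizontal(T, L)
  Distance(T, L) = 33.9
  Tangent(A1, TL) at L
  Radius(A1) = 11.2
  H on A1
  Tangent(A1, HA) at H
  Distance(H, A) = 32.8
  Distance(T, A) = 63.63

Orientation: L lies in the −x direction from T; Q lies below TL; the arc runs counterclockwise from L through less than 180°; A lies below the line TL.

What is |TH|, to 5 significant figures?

46.354

Checks: T.y = 0.00, L.y = 0.00 ✓; ∠(QL, LT) = 90.00° ✓; |QL| = 11.20 ✓; |QH| = 11.20 ✓; ∠(QH, HA) = 90.00° ✓; |HA| = 32.80 ✓; |TA| = 63.63 ✓.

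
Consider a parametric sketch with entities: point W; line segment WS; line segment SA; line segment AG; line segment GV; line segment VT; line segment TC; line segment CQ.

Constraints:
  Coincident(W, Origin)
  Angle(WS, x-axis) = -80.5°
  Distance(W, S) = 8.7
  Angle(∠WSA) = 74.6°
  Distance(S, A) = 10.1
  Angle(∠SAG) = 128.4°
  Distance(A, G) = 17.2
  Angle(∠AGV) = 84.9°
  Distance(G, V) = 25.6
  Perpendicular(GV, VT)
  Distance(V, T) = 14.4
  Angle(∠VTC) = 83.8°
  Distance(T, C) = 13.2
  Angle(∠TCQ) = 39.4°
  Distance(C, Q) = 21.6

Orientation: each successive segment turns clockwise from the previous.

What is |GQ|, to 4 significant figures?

30.57

W is at the origin; WS runs at -80.5° with length 8.7, so S = (1.436, -8.581). ∠WSA = 74.6° gives SA at 174.1° from the x-axis; with |SA| = 10.1, A = (-8.611, -7.542). ∠SAG = 128.4° gives AG at 122.5° from the x-axis; with |AG| = 17.2, G = (-17.85, 6.964). ∠AGV = 84.9° gives GV at 27.40° from the x-axis; with |GV| = 25.6, V = (4.876, 18.74). The perpendicularity gives VT at right angles to GV, so VT runs at -62.60°; with |VT| = 14.4, T = (11.50, 5.960). ∠VTC = 83.8° gives TC at -158.8° from the x-axis; with |TC| = 13.2, C = (-0.8039, 1.187). ∠TCQ = 39.4° gives CQ at 60.60° from the x-axis; with |CQ| = 21.6, Q = (9.800, 20.01). Then |GQ| = |Q − G| = 30.57.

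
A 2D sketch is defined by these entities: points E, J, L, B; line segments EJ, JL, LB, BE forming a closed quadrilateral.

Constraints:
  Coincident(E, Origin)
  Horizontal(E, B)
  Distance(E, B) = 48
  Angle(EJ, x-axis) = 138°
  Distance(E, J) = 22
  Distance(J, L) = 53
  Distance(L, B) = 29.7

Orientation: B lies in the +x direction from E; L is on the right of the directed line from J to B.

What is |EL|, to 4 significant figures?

31.05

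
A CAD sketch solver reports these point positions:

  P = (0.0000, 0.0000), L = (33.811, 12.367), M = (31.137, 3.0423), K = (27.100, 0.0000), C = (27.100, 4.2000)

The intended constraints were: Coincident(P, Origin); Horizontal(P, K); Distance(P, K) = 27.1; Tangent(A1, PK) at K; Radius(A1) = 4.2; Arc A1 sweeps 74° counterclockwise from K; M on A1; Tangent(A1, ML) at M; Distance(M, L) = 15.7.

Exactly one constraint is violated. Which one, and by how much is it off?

Distance(M, L) = 15.7 — off by 6.00.

P = (0.00, 0.00) ✓; P.y = 0.00, K.y = 0.00 ✓; |PK| = 27.10 ✓; ∠(CK, KP) = 90.00° ✓; |CK| = 4.200 ✓; bearing(C→M) − bearing(C→K) = 74.00° ✓; |CM| = 4.200 ✓; ∠(CM, ML) = 90.00° ✓; |ML| = 9.701 ✗.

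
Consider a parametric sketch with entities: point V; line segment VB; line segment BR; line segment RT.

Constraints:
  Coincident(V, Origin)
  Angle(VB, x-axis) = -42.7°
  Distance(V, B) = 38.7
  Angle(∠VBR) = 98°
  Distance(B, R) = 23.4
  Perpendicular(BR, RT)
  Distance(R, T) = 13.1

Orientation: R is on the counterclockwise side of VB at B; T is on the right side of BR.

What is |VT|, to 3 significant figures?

58.9

V is at the origin; VB runs at -42.7° with length 38.7, so B = 38.7·(cos -42.7°, sin -42.7°) = (28.4, -26.2). ∠VBR = 98.0°, so BR runs at -42.7° + (180° − 98.0°) = 39.3° from the x-axis; with |BR| = 23.4, R = B + 23.4·(cos 39.3°, sin 39.3°) = (46.5, -11.4). BR ⟂ RT; with |RT| = 13.1 on the right of BR, T = R + 13.1·(0.633, -0.774) = (54.8, -21.6). Then |VT| = |T − V| = 58.9.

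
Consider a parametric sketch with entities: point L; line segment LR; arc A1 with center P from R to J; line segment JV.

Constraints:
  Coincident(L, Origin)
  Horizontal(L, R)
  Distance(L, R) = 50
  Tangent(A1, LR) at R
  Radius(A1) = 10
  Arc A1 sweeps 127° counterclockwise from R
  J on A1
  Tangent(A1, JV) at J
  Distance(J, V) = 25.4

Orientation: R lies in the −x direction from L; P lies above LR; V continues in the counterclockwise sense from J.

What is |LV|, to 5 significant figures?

67.832

On A1, R sits at bearing -90° from P; a 127° counterclockwise sweep puts J at bearing 37°, so J = P + 10.0·(cos 37°, sin 37°) = (-42.014, 16.018). Tangency of A1 to JV means the radius PJ is perpendicular to JV, so JV runs along (−sin 37°, cos 37°); with |JV| = 25.4, V = (-57.300, 36.303). Then |LV| = |V − L| = 67.832.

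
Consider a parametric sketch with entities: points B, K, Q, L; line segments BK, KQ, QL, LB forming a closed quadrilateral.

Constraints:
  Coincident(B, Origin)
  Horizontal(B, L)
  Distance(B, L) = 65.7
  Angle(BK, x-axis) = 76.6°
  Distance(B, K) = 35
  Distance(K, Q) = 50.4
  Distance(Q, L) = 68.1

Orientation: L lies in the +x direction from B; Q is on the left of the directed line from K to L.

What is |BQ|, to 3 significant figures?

80.9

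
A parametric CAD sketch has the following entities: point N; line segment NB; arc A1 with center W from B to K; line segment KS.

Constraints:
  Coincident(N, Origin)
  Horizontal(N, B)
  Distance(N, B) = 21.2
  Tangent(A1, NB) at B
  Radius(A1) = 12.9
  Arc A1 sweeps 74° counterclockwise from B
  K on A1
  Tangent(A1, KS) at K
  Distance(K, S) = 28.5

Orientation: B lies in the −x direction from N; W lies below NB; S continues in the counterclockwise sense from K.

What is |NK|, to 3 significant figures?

34.9

Since A1 is tangent to NB there, WB ⟂ NB, so W = B + (0, -12.9) = (-21.2, -12.9). On A1, B sits at bearing 90° from W; a 74° counterclockwise sweep puts K at bearing 164°, so K = W + 12.9·(cos 164°, sin 164°) = (-33.6, -9.34). Then |NK| = |K − N| = 34.9.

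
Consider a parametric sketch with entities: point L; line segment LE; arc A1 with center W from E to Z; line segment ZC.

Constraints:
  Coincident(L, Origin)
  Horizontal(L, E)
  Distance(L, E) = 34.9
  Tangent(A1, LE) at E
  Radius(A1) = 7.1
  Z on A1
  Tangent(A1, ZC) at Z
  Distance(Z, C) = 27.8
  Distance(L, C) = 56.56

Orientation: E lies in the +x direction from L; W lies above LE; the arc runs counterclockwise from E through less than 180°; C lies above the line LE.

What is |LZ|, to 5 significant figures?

42.408

Checks: L = (0.00, 0.00) ✓; |WZ| = 7.100 ✓; ∠(WZ, ZC) = 90.00° ✓; |ZC| = 27.80 ✓; |LC| = 56.56 ✓.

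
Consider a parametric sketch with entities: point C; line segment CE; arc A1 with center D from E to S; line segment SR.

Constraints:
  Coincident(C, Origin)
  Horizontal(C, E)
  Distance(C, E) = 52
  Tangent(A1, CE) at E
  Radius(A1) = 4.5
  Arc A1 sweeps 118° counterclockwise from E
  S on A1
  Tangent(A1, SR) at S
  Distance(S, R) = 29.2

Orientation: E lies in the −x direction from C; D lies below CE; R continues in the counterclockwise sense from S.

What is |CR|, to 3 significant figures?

53.3

C is at the origin; C and E share the same y with |CE| = 52.0 and E on the −x side, so E = (-52.0, 0.00). A1 meets CE tangentially, so DE is at right angles to CE, so D = E + (0, -4.5) = (-52.0, -4.50). On A1, E sits at bearing 90° from D; a 118° counterclockwise sweep puts S at bearing 208°, so S = D + 4.5·(cos 208°, sin 208°) = (-56.0, -6.61). A1 meets SR tangentially, so DS is at right angles to SR, so SR runs along (−sin 208°, cos 208°); with |SR| = 29.2, R = (-42.3, -32.4). Then |CR| = |R − C| = 53.3.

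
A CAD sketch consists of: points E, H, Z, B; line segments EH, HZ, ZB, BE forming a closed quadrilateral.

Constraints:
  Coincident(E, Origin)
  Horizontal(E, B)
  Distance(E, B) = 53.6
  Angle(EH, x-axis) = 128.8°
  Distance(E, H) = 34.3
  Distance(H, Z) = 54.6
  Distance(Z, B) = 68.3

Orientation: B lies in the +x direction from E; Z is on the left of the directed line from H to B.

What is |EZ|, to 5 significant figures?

64.053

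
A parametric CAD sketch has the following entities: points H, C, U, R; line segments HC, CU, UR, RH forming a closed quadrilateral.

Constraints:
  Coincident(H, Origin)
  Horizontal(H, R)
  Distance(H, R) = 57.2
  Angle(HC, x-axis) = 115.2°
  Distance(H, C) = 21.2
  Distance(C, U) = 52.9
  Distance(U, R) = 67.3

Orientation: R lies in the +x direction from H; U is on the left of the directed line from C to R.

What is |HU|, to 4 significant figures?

64.54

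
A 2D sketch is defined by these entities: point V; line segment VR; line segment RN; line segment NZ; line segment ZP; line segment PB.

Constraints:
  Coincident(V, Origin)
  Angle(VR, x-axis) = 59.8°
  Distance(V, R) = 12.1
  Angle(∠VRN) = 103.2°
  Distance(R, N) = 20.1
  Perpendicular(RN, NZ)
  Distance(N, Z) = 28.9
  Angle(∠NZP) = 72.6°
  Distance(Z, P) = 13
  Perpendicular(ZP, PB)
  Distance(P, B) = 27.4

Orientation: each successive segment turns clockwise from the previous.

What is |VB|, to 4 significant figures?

22.69

V is at the origin; VR runs at 59.8° with length 12.1, so R = (6.087, 10.46). ∠VRN = 103.2° gives RN at -17.00° from the x-axis; with |RN| = 20.1, N = (25.31, 4.581). RN is perpendicular to NZ, so NZ runs at -107.0°; with |NZ| = 28.9, Z = (16.86, -23.06). ∠NZP = 72.6° gives ZP at 145.6° from the x-axis; with |ZP| = 13.0, P = (6.132, -15.71). ZP is perpendicular to PB, so PB runs at 55.60°; with |PB| = 27.4, B = (21.61, 6.897). Then |VB| = |B − V| = 22.69.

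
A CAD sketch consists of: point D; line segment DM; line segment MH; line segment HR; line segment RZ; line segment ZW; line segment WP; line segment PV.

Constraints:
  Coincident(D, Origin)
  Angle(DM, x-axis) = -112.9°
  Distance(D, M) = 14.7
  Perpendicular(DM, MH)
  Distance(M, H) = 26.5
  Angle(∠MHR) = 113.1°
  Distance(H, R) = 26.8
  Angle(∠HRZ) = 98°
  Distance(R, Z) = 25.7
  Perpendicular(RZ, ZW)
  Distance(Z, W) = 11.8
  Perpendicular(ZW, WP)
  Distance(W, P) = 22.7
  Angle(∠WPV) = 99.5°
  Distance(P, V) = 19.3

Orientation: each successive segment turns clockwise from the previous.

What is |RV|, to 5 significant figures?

7.2377

D is at the origin; DM runs at -112.9° with length 14.7, so M = (-5.7201, -13.541). The perpendicularity gives MH at right angles to DM, so MH runs at 157.10°; with |MH| = 26.5, H = (-30.132, -3.2296). ∠MHR = 113.1° gives HR at 90.200° from the x-axis; with |HR| = 26.8, R = (-30.225, 23.570). ∠HRZ = 98.0° gives RZ at 8.2000° from the x-axis; with |RZ| = 25.7, Z = (-4.7878, 27.236). RZ is perpendicular to ZW, so ZW runs at -81.800°; with |ZW| = 11.8, W = (-3.1048, 15.556). ZW ⟂ WP, so WP runs at -171.80°; with |WP| = 22.7, P = (-25.573, 12.319). ∠WPV = 99.5° gives PV at 107.70° from the x-axis; with |PV| = 19.3, V = (-31.441, 30.705). Then |RV| = |V − R| = 7.2377.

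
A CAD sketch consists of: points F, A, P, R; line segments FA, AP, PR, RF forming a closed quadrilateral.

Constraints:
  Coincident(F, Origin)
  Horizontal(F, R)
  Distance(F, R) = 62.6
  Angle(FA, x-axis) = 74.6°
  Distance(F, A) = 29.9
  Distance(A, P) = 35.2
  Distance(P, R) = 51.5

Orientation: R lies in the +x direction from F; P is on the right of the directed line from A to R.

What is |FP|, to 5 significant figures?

13.040

Checks: |AP| = 35.20 ✓; |PR| = 51.50 ✓.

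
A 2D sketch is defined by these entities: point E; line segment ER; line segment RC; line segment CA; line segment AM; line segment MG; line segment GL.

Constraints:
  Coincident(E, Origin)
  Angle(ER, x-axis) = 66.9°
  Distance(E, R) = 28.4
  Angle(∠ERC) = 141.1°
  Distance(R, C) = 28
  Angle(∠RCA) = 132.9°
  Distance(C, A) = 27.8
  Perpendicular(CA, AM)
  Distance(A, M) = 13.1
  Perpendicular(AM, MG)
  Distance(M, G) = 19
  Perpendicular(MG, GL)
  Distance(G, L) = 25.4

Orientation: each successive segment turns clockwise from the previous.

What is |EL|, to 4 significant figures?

68.04

E is at the origin; ER runs at 66.9° with length 28.4, so R = (11.14, 26.12). ∠ERC = 141.1° gives RC at 28.00° from the x-axis; with |RC| = 28.0, C = (35.86, 39.27). ∠RCA = 132.9° gives CA at -19.10° from the x-axis; with |CA| = 27.8, A = (62.13, 30.17). CA is perpendicular to AM, so AM runs at -109.1°; with |AM| = 13.1, M = (57.85, 17.79). AM is perpendicular to MG, so MG runs at 160.9°; with |MG| = 19.0, G = (39.89, 24.01). The perpendicularity gives GL at right angles to MG, so GL runs at 70.90°; with |GL| = 25.4, L = (48.21, 48.01). Then |EL| = |L − E| = 68.04.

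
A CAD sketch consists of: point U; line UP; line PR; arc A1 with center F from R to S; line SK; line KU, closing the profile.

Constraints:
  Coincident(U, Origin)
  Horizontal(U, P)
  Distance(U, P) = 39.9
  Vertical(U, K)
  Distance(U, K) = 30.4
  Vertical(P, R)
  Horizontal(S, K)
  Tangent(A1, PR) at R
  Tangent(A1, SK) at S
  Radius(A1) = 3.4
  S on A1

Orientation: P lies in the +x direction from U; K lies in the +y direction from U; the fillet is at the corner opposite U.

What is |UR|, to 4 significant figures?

48.18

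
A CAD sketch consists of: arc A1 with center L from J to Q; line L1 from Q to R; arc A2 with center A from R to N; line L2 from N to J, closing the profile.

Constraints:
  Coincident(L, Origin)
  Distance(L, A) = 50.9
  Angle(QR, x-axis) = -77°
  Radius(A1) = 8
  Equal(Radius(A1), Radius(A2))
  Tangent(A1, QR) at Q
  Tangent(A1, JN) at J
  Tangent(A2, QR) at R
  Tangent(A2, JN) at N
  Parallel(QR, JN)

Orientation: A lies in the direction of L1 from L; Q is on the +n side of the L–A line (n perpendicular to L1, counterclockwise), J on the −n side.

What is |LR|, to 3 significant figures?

51.5

The slot axis is L1's direction at -77.0°, so u = (cos -77.0°, sin -77.0°) = (0.225, -0.974) and n = (−sin -77.0°, cos -77.0°) = (0.974, 0.225). L is at the origin and A lies 50.9 along u from L, so A = 50.9·u = (11.5, -49.6). Tangency of A1 to both parallel lines with radius 8.0 puts Q and J at L ± 8.0·n: Q = (7.79, 1.80), J = (-7.79, -1.80). Equal radii place R and N the same way about A: R = A + 8.0·n = (19.2, -47.8), N = A − 8.0·n = (3.66, -51.4). Then |LR| = |R − L| = 51.5.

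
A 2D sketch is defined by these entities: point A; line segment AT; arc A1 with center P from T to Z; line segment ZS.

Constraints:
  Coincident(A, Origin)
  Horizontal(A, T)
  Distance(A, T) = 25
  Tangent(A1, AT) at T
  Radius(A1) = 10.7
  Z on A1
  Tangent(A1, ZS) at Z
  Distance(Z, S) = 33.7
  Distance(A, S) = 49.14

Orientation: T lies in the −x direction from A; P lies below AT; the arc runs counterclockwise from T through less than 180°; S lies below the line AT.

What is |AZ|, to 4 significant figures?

37.87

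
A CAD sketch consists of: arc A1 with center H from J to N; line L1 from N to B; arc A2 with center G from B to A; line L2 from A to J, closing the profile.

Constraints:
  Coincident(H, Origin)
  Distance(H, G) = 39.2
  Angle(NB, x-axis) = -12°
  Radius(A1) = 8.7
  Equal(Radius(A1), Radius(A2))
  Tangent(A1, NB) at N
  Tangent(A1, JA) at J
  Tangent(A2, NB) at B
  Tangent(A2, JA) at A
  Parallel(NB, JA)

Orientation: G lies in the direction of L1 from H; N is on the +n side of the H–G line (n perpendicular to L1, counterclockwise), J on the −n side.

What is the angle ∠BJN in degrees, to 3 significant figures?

66.1°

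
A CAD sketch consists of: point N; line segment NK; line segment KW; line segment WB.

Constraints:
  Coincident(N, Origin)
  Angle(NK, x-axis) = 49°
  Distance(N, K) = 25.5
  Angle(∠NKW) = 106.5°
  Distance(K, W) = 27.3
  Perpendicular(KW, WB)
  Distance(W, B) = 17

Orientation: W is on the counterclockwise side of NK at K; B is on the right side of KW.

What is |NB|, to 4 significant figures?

53.96

N is at the origin; NK runs at 49.0° with length 25.5, so K = 25.5·(cos 49.0°, sin 49.0°) = (16.73, 19.25). ∠NKW = 106.5°, so KW runs at 49.0° + (180° − 106.5°) = 122.5° from the x-axis; with |KW| = 27.3, W = K + 27.3·(cos 122.5°, sin 122.5°) = (2.061, 42.27). KW ⟂ WB; with |WB| = 17.0 on the right of KW, B = W + 17.0·(0.8434, 0.5373) = (16.40, 51.40). Then |NB| = |B − N| = 53.96.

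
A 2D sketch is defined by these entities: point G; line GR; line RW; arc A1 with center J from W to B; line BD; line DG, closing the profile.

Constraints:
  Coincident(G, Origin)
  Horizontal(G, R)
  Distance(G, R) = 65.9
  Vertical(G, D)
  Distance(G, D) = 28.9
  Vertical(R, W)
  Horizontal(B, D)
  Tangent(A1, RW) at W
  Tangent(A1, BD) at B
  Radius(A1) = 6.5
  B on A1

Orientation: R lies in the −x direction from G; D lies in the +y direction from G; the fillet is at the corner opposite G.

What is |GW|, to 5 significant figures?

69.603

G is at the origin; GR is horizontal with |GR| = 65.9 and R on the −x side, so R = (-65.900, 0.0000). GD is vertical with |GD| = 28.9 and D on the +y side, so D = (0.0000, 28.900). The virtual corner opposite G is at (-65.900, 28.900). Since A1 is tangent to RW there, JW ⟂ RW and since A1 is tangent to BD there, JB ⟂ BD, with radius 6.5, so the center J sits 6.5 in from both sides at J = (-59.400, 22.400). That places the tangent points at W = (-65.900, 22.400) on RW and B = (-59.400, 28.900) on BD. Then |GW| = |W − G| = 69.603.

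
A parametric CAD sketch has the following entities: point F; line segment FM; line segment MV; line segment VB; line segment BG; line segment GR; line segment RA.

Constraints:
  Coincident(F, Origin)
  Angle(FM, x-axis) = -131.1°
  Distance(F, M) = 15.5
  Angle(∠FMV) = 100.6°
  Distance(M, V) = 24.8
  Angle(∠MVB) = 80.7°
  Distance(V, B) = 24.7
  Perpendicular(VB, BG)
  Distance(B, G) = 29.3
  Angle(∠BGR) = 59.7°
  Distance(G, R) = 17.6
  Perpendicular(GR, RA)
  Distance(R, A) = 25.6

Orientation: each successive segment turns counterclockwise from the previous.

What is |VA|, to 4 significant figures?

22.48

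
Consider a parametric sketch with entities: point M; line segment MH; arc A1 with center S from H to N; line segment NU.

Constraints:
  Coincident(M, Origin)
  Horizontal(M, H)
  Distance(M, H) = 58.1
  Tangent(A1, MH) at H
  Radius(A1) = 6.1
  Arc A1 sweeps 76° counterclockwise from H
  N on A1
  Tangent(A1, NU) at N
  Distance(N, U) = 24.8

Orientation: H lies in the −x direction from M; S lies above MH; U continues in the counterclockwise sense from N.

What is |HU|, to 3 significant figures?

31.1

M is at the origin; MH is horizontal with |MH| = 58.1 and H on the −x side, so H = (-58.1, 0.00). Since A1 is tangent to MH there, SH ⟂ MH, so S = H + (0, 6.1) = (-58.1, 6.10). On A1, H sits at bearing -90° from S; a 76° counterclockwise sweep puts N at bearing -14°, so N = S + 6.1·(cos -14°, sin -14°) = (-52.2, 4.62). Since A1 is tangent to NU there, SN ⟂ NU, so NU runs along (−sin -14°, cos -14°); with |NU| = 24.8, U = (-46.2, 28.7). Then |HU| = |U − H| = 31.1.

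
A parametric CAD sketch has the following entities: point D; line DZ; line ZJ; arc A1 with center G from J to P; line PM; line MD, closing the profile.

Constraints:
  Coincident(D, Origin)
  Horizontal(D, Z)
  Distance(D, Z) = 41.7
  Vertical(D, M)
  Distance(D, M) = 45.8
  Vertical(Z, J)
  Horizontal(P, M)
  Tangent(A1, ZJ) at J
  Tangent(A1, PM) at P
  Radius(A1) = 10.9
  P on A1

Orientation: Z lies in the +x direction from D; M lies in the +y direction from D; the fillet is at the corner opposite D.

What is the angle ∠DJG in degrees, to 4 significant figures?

39.93°

D is at the origin; DZ is horizontal with |DZ| = 41.7 and Z on the +x side, so Z = (41.70, 0.000). D and M share the same x with |DM| = 45.8 and M on the +y side, so M = (0.000, 45.80). The virtual corner opposite D is at (41.70, 45.80). Tangency of A1 to ZJ means the radius GJ is perpendicular to ZJ and since A1 is tangent to PM there, GP ⟂ PM, with radius 10.9, so the center G sits 10.9 in from both sides at G = (30.80, 34.90). That places the tangent points at J = (41.70, 34.90) on ZJ and P = (30.80, 45.80) on PM. Then cos ∠DJG = JD·JG / (|JD||JG|), giving 39.93°.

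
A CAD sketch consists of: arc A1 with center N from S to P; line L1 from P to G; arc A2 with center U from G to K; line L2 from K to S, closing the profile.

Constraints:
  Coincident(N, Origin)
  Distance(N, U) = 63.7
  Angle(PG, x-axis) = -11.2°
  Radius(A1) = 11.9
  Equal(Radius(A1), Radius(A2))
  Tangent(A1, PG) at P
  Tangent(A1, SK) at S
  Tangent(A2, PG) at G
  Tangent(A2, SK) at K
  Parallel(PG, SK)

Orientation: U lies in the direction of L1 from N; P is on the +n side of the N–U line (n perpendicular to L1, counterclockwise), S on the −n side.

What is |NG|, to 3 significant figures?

64.8

The slot axis is L1's direction at -11.2°, so u = (cos -11.2°, sin -11.2°) = (0.981, -0.194) and n = (−sin -11.2°, cos -11.2°) = (0.194, 0.981). N is at the origin and U lies 63.7 along u from N, so U = 63.7·u = (62.5, -12.4). Tangency of A1 to both parallel lines with radius 11.9 puts P and S at N ± 11.9·n: P = (2.31, 11.7), S = (-2.31, -11.7). Equal radii place G and K the same way about U: G = U + 11.9·n = (64.8, -0.699), K = U − 11.9·n = (60.2, -24.0). Then |NG| = |G − N| = 64.8.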